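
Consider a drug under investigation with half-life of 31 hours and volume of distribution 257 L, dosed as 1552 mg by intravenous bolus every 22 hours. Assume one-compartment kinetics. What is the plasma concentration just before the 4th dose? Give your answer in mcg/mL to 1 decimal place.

7.3 mcg/mL

f = (1/2)^(τ/t½) = (1/2)^(22/31) ≈ 0.6115.
C₀ = D/Vd = 1552/257 ≈ 6.039 mcg/mL.
Before the 4th dose, 3 doses have been given. Superposition: Cmin = C₀·(f + f² + … + f^3).
≈ 6.039 × (0.6115 + 0.3739 + 0.2287) ≈ 6.039 × 1.2141 ≈ 7.332 mcg/mL.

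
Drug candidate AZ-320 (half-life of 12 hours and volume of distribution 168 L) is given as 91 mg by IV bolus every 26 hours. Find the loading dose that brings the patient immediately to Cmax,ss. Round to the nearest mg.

117 mg

f = (1/2)^(26/12) ≈ 0.222725; accumulation ratio R = 1/(1−f) ≈ 1.28655.
Loading dose to hit Cmax,ss on first dose: D_load = D_maint·R ≈ 91 × 1.28655 ≈ 117.08 mg.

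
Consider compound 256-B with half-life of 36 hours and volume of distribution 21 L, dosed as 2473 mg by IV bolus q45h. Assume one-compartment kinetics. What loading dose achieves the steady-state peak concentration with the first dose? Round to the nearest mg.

f = (1/2)^(45/36) ≈ 0.420448; accumulation ratio R = 1/(1−f) ≈ 1.72547.
Loading dose to hit Cmax,ss on first dose: D_load = D_maint·R ≈ 2473 × 1.72547 ≈ 4267.09 mg.

4267 mg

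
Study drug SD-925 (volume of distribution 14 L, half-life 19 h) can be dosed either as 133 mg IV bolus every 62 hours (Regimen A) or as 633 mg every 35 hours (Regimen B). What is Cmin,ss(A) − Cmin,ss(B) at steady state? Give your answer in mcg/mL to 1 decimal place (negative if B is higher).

Regimen A: f = (1/2)^(62/19) ≈ 0.1042; Cmin,ss = (133/14)·f/(1−f) ≈ 1.105 mcg/mL.
Regimen B: f = (1/2)^(35/19) ≈ 0.2789; Cmin,ss = (633/14)·f/(1−f) ≈ 17.488 mcg/mL.
Difference ≈ 1.105 − 17.488 ≈ -16.383 mcg/mL.

-16.4 mcg/mL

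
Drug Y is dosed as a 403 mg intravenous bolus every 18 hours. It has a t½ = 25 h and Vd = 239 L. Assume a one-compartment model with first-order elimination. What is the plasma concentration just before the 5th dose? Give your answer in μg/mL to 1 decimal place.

2.3 μg/mL

f = (1/2)^(τ/t½) = (1/2)^(18/25) ≈ 0.6071.
C₀ = D/Vd = 403/239 ≈ 1.686 μg/mL.
Before the 5th dose, 4 doses have been given. Superposition: Cmin = C₀·(f + f² + … + f^4).
≈ 1.686 × (0.6071 + 0.3686 + 0.2238 + 0.1358) ≈ 1.686 × 1.3353 ≈ 2.251 μg/mL.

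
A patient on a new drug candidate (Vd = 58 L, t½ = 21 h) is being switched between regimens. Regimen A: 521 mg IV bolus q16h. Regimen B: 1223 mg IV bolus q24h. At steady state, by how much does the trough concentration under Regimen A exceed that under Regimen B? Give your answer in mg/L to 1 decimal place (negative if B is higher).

-4.5 mg/L

Regimen A: f = (1/2)^(16/21) ≈ 0.5897; Cmin,ss = (521/58)·f/(1−f) ≈ 12.910 mg/L.
Regimen B: f = (1/2)^(24/21) ≈ 0.4529; Cmin,ss = (1223/58)·f/(1−f) ≈ 17.456 mg/L.
Difference ≈ 12.910 − 17.456 ≈ -4.546 mg/L.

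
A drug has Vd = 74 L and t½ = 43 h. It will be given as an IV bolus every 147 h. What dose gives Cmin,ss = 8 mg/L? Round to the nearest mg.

5738 mg

τ/t½ = 147/43 ≈ 3.4186, so f = (1/2)^(147/43) ≈ 0.093518.
Cmin,ss = (D/Vd)·f/(1−f), so D = Cmin,ss·Vd·(1−f)/f.
D = 8 × 74 × (1−f)/f ≈ 8 × 74 × 9.69313 ≈ 5738.33 mg.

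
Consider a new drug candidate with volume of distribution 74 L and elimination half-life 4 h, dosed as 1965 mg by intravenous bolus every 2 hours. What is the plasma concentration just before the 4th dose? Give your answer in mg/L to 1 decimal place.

41.4 mg/L

f = (1/2)^(τ/t½) = (1/2)^(2/4) ≈ 0.7071.
C₀ = D/Vd = 1965/74 ≈ 26.554 mg/L.
Before the 4th dose, 3 doses have been given. Superposition: Cmin = C₀·(f + f² + … + f^3).
≈ 26.554 × (0.7071 + 0.5000 + 0.3535) ≈ 26.554 × 1.5606 ≈ 41.440 mg/L.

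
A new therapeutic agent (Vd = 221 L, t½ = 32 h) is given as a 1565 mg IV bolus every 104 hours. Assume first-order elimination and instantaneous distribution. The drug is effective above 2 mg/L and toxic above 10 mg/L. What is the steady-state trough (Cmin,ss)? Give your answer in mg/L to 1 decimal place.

Over one 104-h interval, 104/32 ≈ 3.25 half-lives elapse, leaving f ≈ 0.1051 of each dose.
Each bolus raises the concentration by D/Vd = 1565/221 ≈ 7.081 mg/L.
Steady-state trough Cmin,ss = C₀·f/(1−f) ≈ 7.081 × 0.1051/0.8949 ≈ 0.832 mg/L.
Trough 0.8 mg/L vs MEC 2 mg/L: subtherapeutic.

0.8 mg/L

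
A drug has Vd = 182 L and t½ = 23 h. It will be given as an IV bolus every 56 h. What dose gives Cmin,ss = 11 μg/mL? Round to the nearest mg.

τ/t½ = 56/23 ≈ 2.4348, so f = (1/2)^(56/23) ≈ 0.184951.
Cmin,ss = (D/Vd)·f/(1−f), so D = Cmin,ss·Vd·(1−f)/f.
D = 11 × 182 × (1−f)/f ≈ 11 × 182 × 4.40684 ≈ 8822.49 mg.

8822 mg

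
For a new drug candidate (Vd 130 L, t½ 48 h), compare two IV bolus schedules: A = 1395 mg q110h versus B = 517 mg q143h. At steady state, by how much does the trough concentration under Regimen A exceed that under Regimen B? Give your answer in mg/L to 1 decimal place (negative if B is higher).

Regimen A: f = (1/2)^(110/48) ≈ 0.2042; Cmin,ss = (1395/130)·f/(1−f) ≈ 2.753 mg/L.
Regimen B: f = (1/2)^(143/48) ≈ 0.1268; Cmin,ss = (517/130)·f/(1−f) ≈ 0.578 mg/L.
Difference ≈ 2.753 − 0.578 ≈ 2.175 mg/L.

2.2 mg/L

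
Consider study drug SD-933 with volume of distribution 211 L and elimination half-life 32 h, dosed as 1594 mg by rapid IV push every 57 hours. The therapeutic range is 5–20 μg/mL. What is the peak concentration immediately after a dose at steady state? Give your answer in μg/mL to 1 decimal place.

Over one 57-h interval, 57/32 ≈ 1.7812 half-lives elapse, leaving f ≈ 0.2909 of each dose.
Accumulation ratio R = 1/(1 − f) ≈ 1/0.7091 ≈ 1.4102.
Each bolus raises the concentration by D/Vd = 1594/211 ≈ 7.555 μg/mL.
Steady-state peak Cmax,ss = C₀·R ≈ 7.555 × 1.4102 ≈ 10.654 μg/mL.
Peak 10.7 μg/mL vs MTC 20 μg/mL: below toxic threshold.

10.7 μg/mL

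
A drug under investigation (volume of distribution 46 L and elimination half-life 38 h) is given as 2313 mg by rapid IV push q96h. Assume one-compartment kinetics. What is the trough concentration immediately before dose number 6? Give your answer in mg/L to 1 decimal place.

f = (1/2)^(τ/t½) = (1/2)^(96/38) ≈ 0.1736.
C₀ = D/Vd = 2313/46 ≈ 50.283 mg/L.
Before the 6th dose, 5 doses have been given. Superposition: Cmin = C₀·(f + f² + … + f^5).
≈ 50.283 × (0.1736 + 0.0301 + 0.0052 + 0.0009 + 0.0002) ≈ 50.283 × 0.2100 ≈ 10.559 mg/L.

10.6 mg/L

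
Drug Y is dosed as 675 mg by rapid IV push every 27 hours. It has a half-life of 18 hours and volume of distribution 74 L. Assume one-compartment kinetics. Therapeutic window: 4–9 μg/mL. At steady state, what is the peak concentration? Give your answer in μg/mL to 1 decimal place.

14.1 μg/mL

k = ln2/t½ = ln2/18 ≈ 0.038508 h⁻¹; fraction remaining f = e^(−kτ) = e^(−0.038508×27) ≈ 0.3536.
Accumulation ratio R = 1/(1 − f) ≈ 1/0.6464 ≈ 1.5470.
Single-dose peak C₀ = D/Vd = 675/74 ≈ 9.122 μg/mL.
Cmax,ss = C₀/(1 − f) ≈ 9.122/0.6464 ≈ 14.112 μg/mL.
Peak 14.1 μg/mL vs MTC 9 μg/mL: exceeds toxic threshold.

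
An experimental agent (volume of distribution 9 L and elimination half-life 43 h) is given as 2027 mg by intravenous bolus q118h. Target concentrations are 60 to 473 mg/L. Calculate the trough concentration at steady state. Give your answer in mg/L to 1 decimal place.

Over one 118-h interval, 118/43 ≈ 2.7442 half-lives elapse, leaving f ≈ 0.1493 of each dose.
Single-dose peak C₀ = D/Vd = 2027/9 ≈ 225.222 mg/L.
Steady-state trough Cmin,ss = C₀·f/(1−f) ≈ 225.222 × 0.1493/0.8507 ≈ 39.527 mg/L.
Trough 39.5 mg/L vs MEC 60 mg/L: subtherapeutic.

39.5 mg/L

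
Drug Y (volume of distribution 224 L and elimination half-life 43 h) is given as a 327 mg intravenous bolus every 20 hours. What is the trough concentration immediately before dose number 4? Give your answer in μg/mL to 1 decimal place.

f = (1/2)^(τ/t½) = (1/2)^(20/43) ≈ 0.7244.
C₀ = D/Vd = 327/224 ≈ 1.460 μg/mL.
Before the 4th dose, 3 doses have been given. Superposition: Cmin = C₀·(f + f² + … + f^3).
≈ 1.460 × (0.7244 + 0.5248 + 0.3801) ≈ 1.460 × 1.6293 ≈ 2.379 μg/mL.

2.4 μg/mL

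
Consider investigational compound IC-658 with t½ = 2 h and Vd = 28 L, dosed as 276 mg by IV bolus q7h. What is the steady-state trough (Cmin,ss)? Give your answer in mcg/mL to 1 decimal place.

1.0 mcg/mL

k = ln2/t½ = ln2/2 ≈ 0.346574 h⁻¹; fraction remaining f = e^(−kτ) = e^(−0.346574×7) ≈ 0.0884.
At steady state, accumulation factor R = 1/(1 − e^(−kτ)) ≈ 1.0970.
Each bolus raises the concentration by D/Vd = 276/28 ≈ 9.857 mcg/mL.
Steady-state peak Cmax,ss = C₀·R ≈ 9.857 × 1.0970 ≈ 10.813 mcg/mL.
One interval later, Cmin,ss = Cmax,ss·e^(−kτ) ≈ 10.813 × 0.0884 ≈ 0.956 mcg/mL.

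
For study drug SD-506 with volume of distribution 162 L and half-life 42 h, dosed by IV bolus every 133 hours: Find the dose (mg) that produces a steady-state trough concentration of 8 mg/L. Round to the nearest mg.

τ/t½ = 133/42 ≈ 3.1667, so f = (1/2)^(133/42) ≈ 0.111362.
Cmin,ss = (D/Vd)·f/(1−f), so D = Cmin,ss·Vd·(1−f)/f.
D = 8 × 162 × (1−f)/f ≈ 8 × 162 × 7.97972 ≈ 10341.72 mg.

10342 mg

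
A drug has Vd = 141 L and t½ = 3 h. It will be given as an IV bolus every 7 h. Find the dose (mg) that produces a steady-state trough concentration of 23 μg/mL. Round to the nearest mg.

13101 mg

τ/t½ = 7/3 ≈ 2.3333, so f = (1/2)^(7/3) ≈ 0.198425.
Cmin,ss = (D/Vd)·f/(1−f), so D = Cmin,ss·Vd·(1−f)/f.
D = 23 × 141 × (1−f)/f ≈ 23 × 141 × 4.03969 ≈ 13100.71 mg.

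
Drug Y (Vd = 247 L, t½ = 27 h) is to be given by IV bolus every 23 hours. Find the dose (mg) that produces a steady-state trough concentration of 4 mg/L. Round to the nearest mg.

τ/t½ = 23/27 ≈ 0.85185, so f = (1/2)^(23/27) ≈ 0.554073.
Cmin,ss = (D/Vd)·f/(1−f), so D = Cmin,ss·Vd·(1−f)/f.
D = 4 × 247 × (1−f)/f ≈ 4 × 247 × 0.80482 ≈ 795.16 mg.

795 mg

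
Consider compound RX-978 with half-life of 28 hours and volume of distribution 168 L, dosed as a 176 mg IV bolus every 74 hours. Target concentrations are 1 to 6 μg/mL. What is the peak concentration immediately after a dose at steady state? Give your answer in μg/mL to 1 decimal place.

τ/t½ = 74/28 ≈ 2.6429, so fraction remaining f = (1/2)^(74/28) ≈ 0.1601.
Accumulation ratio R = 1/(1 − f) ≈ 1/0.8399 ≈ 1.1906.
Each bolus raises the concentration by D/Vd = 176/168 ≈ 1.048 μg/mL.
Steady-state peak Cmax,ss = C₀·R ≈ 1.048 × 1.1906 ≈ 1.248 μg/mL.
Peak 1.2 μg/mL vs MTC 6 μg/mL: below toxic threshold.

1.2 μg/mL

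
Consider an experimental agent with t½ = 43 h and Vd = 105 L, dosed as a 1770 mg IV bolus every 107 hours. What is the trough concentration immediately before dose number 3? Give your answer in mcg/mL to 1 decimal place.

3.5 mcg/mL

f = (1/2)^(τ/t½) = (1/2)^(107/43) ≈ 0.1782.
C₀ = D/Vd = 1770/105 ≈ 16.857 mcg/mL.
Before the 3rd dose, 2 doses have been given. Superposition: Cmin = C₀·(f + f²).
≈ 16.857 × (0.1782 + 0.0318) ≈ 16.857 × 0.2100 ≈ 3.540 mcg/mL.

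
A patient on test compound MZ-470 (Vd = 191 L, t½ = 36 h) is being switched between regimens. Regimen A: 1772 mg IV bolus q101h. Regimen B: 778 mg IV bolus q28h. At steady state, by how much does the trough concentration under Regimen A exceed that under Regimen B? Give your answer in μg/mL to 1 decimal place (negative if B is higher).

Regimen A: f = (1/2)^(101/36) ≈ 0.1430; Cmin,ss = (1772/191)·f/(1−f) ≈ 1.548 μg/mL.
Regimen B: f = (1/2)^(28/36) ≈ 0.5833; Cmin,ss = (778/191)·f/(1−f) ≈ 5.702 μg/mL.
Difference ≈ 1.548 − 5.702 ≈ -4.154 μg/mL.

-4.2 μg/mL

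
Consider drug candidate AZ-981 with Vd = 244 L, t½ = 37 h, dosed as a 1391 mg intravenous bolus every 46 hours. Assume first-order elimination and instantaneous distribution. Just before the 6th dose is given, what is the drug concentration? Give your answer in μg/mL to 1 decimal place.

4.1 μg/mL

f = (1/2)^(τ/t½) = (1/2)^(46/37) ≈ 0.4224.
C₀ = D/Vd = 1391/244 ≈ 5.701 μg/mL.
Before the 6th dose, 5 doses have been given. Superposition: Cmin = C₀·(f + f² + … + f^5).
≈ 5.701 × (0.4224 + 0.1784 + 0.0754 + 0.0318 + 0.0134) ≈ 5.701 × 0.7214 ≈ 4.113 μg/mL.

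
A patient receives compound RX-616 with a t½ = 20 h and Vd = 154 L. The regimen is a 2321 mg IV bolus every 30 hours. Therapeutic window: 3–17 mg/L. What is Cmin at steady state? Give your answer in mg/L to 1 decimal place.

8.2 mg/L

Over one 30-h interval, 30/20 ≈ 1.5 half-lives elapse, leaving f ≈ 0.3536 of each dose.
At steady state, accumulation factor R = 1/(1 − e^(−kτ)) ≈ 1.5470.
Single-dose peak C₀ = D/Vd = 2321/154 ≈ 15.071 mg/L.
Cmax,ss = C₀/(1 − f) ≈ 15.071/0.6464 ≈ 23.315 mg/L.
One interval later, Cmin,ss = Cmax,ss·e^(−kτ) ≈ 23.315 × 0.3536 ≈ 8.244 mg/L.
Trough 8.2 mg/L vs MEC 3 mg/L: adequate.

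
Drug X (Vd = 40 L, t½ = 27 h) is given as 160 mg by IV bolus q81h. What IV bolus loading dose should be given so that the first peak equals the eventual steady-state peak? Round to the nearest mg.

f = (1/2)^(81/27) ≈ 0.125000; accumulation ratio R = 1/(1−f) ≈ 1.14286.
Loading dose to hit Cmax,ss on first dose: D_load = D_maint·R ≈ 160 × 1.14286 ≈ 182.86 mg.

183 mg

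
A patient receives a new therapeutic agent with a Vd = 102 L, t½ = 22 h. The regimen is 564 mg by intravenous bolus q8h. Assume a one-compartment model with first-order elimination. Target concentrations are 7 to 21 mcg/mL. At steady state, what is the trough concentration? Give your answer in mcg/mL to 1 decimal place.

19.3 mcg/mL

k = ln2/t½ = ln2/22 ≈ 0.031507 h⁻¹; fraction remaining f = e^(−kτ) = e^(−0.031507×8) ≈ 0.7772.
At steady state, accumulation factor R = 1/(1 − e^(−kτ)) ≈ 4.4883.
Each bolus raises the concentration by D/Vd = 564/102 ≈ 5.529 mcg/mL.
Steady-state peak Cmax,ss = C₀·R ≈ 5.529 × 4.4883 ≈ 24.816 mcg/mL.
Steady-state trough Cmin,ss = Cmax,ss·f ≈ 24.816 × 0.7772 ≈ 19.287 mcg/mL.
Trough 19.3 mcg/mL vs MEC 7 mcg/mL: adequate.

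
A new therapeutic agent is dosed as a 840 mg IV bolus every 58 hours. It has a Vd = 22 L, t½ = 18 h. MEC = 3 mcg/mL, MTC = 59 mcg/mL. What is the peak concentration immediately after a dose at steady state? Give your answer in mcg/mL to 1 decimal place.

τ/t½ = 58/18 ≈ 3.2222, so fraction remaining f = (1/2)^(58/18) ≈ 0.1072.
Accumulation ratio R = 1/(1 − f) ≈ 1/0.8928 ≈ 1.1201.
Single-dose peak C₀ = D/Vd = 840/22 ≈ 38.182 mcg/mL.
Steady-state peak Cmax,ss = C₀·R ≈ 38.182 × 1.1201 ≈ 42.768 mcg/mL.
Peak 42.8 mcg/mL vs MTC 59 mcg/mL: below toxic threshold.

42.8 mcg/mL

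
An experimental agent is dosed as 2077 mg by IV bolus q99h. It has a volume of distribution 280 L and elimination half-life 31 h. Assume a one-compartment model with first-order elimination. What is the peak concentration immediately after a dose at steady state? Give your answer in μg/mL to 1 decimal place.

8.3 μg/mL

Over one 99-h interval, 99/31 ≈ 3.1935 half-lives elapse, leaving f ≈ 0.1093 of each dose.
Accumulation ratio R = 1/(1 − f) ≈ 1/0.8907 ≈ 1.1227.
Single-dose peak C₀ = D/Vd = 2077/280 ≈ 7.418 μg/mL.
Steady-state peak Cmax,ss = C₀·R ≈ 7.418 × 1.1227 ≈ 8.328 μg/mL.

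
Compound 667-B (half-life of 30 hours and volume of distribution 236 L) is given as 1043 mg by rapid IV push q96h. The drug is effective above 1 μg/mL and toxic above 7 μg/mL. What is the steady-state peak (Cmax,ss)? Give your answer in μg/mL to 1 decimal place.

τ/t½ = 96/30 ≈ 3.2, so fraction remaining f = (1/2)^(96/30) ≈ 0.1088.
At steady state, accumulation factor R = 1/(1 − e^(−kτ)) ≈ 1.1221.
Single-dose peak C₀ = D/Vd = 1043/236 ≈ 4.419 μg/mL.
Cmax,ss = C₀/(1 − f) ≈ 4.419/0.8912 ≈ 4.958 μg/mL.
Peak 5.0 μg/mL vs MTC 7 μg/mL: below toxic threshold.

5.0 μg/mL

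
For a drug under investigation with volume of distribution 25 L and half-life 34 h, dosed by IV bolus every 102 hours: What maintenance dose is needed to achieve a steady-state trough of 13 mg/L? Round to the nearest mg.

2275 mg

τ/t½ = 102/34 ≈ 3, so f = (1/2)^(102/34) ≈ 0.125000.
Cmin,ss = (D/Vd)·f/(1−f), so D = Cmin,ss·Vd·(1−f)/f.
D = 13 × 25 × (1−f)/f ≈ 13 × 25 × 7.00000 ≈ 2275.00 mg.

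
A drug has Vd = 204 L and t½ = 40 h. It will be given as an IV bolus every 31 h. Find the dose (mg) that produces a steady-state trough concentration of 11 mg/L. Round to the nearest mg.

τ/t½ = 31/40 ≈ 0.775, so f = (1/2)^(31/40) ≈ 0.584389.
Cmin,ss = (D/Vd)·f/(1−f), so D = Cmin,ss·Vd·(1−f)/f.
D = 11 × 204 × (1−f)/f ≈ 11 × 204 × 0.71119 ≈ 1595.91 mg.

1596 mg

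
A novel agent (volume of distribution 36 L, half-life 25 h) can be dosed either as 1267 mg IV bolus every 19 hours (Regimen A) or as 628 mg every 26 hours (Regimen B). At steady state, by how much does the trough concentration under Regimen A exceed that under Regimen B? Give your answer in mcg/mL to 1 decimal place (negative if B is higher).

Regimen A: f = (1/2)^(19/25) ≈ 0.5905; Cmin,ss = (1267/36)·f/(1−f) ≈ 50.750 mcg/mL.
Regimen B: f = (1/2)^(26/25) ≈ 0.4863; Cmin,ss = (628/36)·f/(1−f) ≈ 16.514 mcg/mL.
Difference ≈ 50.750 − 16.514 ≈ 34.236 mcg/mL.

34.2 mcg/mL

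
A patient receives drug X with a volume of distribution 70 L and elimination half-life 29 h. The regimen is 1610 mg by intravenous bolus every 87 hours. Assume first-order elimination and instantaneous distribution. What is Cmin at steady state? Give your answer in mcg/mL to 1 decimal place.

3.3 mcg/mL

The dosing interval is 3 half-lives, so f = 2^(−3) = 0.125.
Accumulation ratio R = 1/(1 − f) = 1/0.875 = 8/7.
Single-dose peak C₀ = D/Vd = 1610/70 = 23 mcg/mL.
Steady-state peak Cmax,ss = C₀·R = 23 × 8/7 ≈ 26.286 mcg/mL.
Steady-state trough Cmin,ss = Cmax,ss·f ≈ 26.286 × 0.125 ≈ 3.286 mcg/mL.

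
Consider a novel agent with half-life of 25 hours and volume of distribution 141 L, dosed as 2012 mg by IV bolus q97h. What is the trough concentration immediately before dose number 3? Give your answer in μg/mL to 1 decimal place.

1.0 μg/mL

f = (1/2)^(τ/t½) = (1/2)^(97/25) ≈ 0.0679.
C₀ = D/Vd = 2012/141 ≈ 14.270 μg/mL.
Before the 3rd dose, 2 doses have been given. Superposition: Cmin = C₀·(f + f²).
≈ 14.270 × (0.0679 + 0.0046) ≈ 14.270 × 0.0725 ≈ 1.035 μg/mL.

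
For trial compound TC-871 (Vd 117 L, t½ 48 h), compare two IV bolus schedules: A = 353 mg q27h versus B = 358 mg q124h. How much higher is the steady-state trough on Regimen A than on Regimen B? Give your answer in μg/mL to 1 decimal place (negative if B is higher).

5.7 μg/mL

Regimen A: f = (1/2)^(27/48) ≈ 0.6771; Cmin,ss = (353/117)·f/(1−f) ≈ 6.327 μg/mL.
Regimen B: f = (1/2)^(124/48) ≈ 0.1669; Cmin,ss = (358/117)·f/(1−f) ≈ 0.613 μg/mL.
Difference ≈ 6.327 − 0.613 ≈ 5.714 μg/mL.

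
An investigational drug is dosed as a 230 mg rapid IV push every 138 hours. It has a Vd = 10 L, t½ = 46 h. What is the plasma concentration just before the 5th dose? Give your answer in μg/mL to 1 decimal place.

3.3 μg/mL

f = (1/2)^(τ/t½) = (1/2)^(138/46) ≈ 0.1250.
C₀ = D/Vd = 230/10 ≈ 23.000 μg/mL.
Before the 5th dose, 4 doses have been given. Superposition: Cmin = C₀·(f + f² + … + f^4).
≈ 23.000 × (0.1250 + 0.0156 + 0.0020 + 0.0002) ≈ 23.000 × 0.1428 ≈ 3.284 μg/mL.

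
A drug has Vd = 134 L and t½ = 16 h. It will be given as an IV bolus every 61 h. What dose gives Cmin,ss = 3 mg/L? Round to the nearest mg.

τ/t½ = 61/16 ≈ 3.8125, so f = (1/2)^(61/16) ≈ 0.071174.
Cmin,ss = (D/Vd)·f/(1−f), so D = Cmin,ss·Vd·(1−f)/f.
D = 3 × 134 × (1−f)/f ≈ 3 × 134 × 13.05007 ≈ 5246.13 mg.

5246 mg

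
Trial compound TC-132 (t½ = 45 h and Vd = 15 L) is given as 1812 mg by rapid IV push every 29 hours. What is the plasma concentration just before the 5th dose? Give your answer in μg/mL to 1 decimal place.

178.6 μg/mL

f = (1/2)^(τ/t½) = (1/2)^(29/45) ≈ 0.6397.
C₀ = D/Vd = 1812/15 ≈ 120.800 μg/mL.
Before the 5th dose, 4 doses have been given. Superposition: Cmin = C₀·(f + f² + … + f^4).
≈ 120.800 × (0.6397 + 0.4092 + 0.2618 + 0.1675) ≈ 120.800 × 1.4782 ≈ 178.567 μg/mL.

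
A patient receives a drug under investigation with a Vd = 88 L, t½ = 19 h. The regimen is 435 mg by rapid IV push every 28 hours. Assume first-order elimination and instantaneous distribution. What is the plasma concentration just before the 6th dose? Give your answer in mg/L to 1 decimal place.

2.8 mg/L

f = (1/2)^(τ/t½) = (1/2)^(28/19) ≈ 0.3601.
C₀ = D/Vd = 435/88 ≈ 4.943 mg/L.
Before the 6th dose, 5 doses have been given. Superposition: Cmin = C₀·(f + f² + … + f^5).
≈ 4.943 × (0.3601 + 0.1297 + 0.0467 + 0.0168 + 0.0061) ≈ 4.943 × 0.5594 ≈ 2.765 mg/L.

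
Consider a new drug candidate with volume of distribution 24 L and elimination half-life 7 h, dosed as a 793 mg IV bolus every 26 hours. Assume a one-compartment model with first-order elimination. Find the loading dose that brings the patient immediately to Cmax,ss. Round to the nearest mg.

f = (1/2)^(26/7) ≈ 0.076188; accumulation ratio R = 1/(1−f) ≈ 1.08247.
Loading dose to hit Cmax,ss on first dose: D_load = D_maint·R ≈ 793 × 1.08247 ≈ 858.40 mg.

858 mg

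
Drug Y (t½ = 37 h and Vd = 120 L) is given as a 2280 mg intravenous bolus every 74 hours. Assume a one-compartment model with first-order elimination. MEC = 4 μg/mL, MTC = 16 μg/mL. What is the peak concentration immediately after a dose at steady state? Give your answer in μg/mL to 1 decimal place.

The dosing interval is 2 half-lives, so f = 2^(−2) = 0.25.
Accumulation ratio R = 1/(1 − f) = 1/0.75 = 4/3.
Single-dose peak C₀ = D/Vd = 2280/120 = 19 μg/mL.
Steady-state peak Cmax,ss = C₀·R = 19 × 4/3 ≈ 25.333 μg/mL.
Peak 25.3 μg/mL vs MTC 16 μg/mL: exceeds toxic threshold.

25.3 μg/mL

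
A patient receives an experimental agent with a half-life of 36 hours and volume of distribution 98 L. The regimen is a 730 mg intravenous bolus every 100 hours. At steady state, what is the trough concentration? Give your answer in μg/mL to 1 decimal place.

τ/t½ = 100/36 ≈ 2.7778, so fraction remaining f = (1/2)^(100/36) ≈ 0.1458.
Each bolus raises the concentration by D/Vd = 730/98 ≈ 7.449 μg/mL.
Steady-state trough Cmin,ss = C₀·f/(1−f) ≈ 7.449 × 0.1458/0.8542 ≈ 1.271 μg/mL.

1.3 μg/mL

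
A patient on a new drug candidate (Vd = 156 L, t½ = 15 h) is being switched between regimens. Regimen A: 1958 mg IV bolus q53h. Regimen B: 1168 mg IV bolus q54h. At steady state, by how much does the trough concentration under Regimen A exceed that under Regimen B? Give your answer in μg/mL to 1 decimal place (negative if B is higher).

0.5 μg/mL

Regimen A: f = (1/2)^(53/15) ≈ 0.0864; Cmin,ss = (1958/156)·f/(1−f) ≈ 1.187 μg/mL.
Regimen B: f = (1/2)^(54/15) ≈ 0.0825; Cmin,ss = (1168/156)·f/(1−f) ≈ 0.673 μg/mL.
Difference ≈ 1.187 − 0.673 ≈ 0.514 μg/mL.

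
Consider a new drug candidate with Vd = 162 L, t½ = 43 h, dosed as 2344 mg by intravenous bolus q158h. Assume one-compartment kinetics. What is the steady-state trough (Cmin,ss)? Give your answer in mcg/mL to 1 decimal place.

1.2 mcg/mL

k = ln2/t½ = ln2/43 ≈ 0.016120 h⁻¹; fraction remaining f = e^(−kτ) = e^(−0.016120×158) ≈ 0.0783.
Accumulation ratio R = 1/(1 − f) ≈ 1/0.9217 ≈ 1.0850.
Each bolus raises the concentration by D/Vd = 2344/162 ≈ 14.469 mcg/mL.
Steady-state peak Cmax,ss = C₀·R ≈ 14.469 × 1.0850 ≈ 15.699 mcg/mL.
Steady-state trough Cmin,ss = Cmax,ss·f ≈ 15.699 × 0.0783 ≈ 1.229 mcg/mL.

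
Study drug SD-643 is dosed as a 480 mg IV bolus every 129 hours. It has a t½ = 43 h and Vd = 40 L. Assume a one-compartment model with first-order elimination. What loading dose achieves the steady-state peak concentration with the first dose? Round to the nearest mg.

f = (1/2)^(129/43) ≈ 0.125000; accumulation ratio R = 1/(1−f) ≈ 1.14286.
Loading dose to hit Cmax,ss on first dose: D_load = D_maint·R ≈ 480 × 1.14286 ≈ 548.57 mg.

549 mg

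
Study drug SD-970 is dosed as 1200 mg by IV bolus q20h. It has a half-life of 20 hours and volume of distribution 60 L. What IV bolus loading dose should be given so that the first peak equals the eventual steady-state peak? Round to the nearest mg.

2400 mg

f = (1/2)^(20/20) ≈ 0.500000; accumulation ratio R = 1/(1−f) ≈ 2.00000.
Loading dose to hit Cmax,ss on first dose: D_load = D_maint·R ≈ 1200 × 2.00000 ≈ 2400.00 mg.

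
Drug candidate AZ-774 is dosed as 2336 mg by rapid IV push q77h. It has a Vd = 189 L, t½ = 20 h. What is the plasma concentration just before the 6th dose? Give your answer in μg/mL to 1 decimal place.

f = (1/2)^(τ/t½) = (1/2)^(77/20) ≈ 0.0693.
C₀ = D/Vd = 2336/189 ≈ 12.360 μg/mL.
Before the 6th dose, 5 doses have been given. Superposition: Cmin = C₀·(f + f² + … + f^5).
≈ 12.360 × (0.0693 + 0.0048 + 0.0003 + 0.0000 + 0.0000) ≈ 12.360 × 0.0744 ≈ 0.920 μg/mL.

0.9 μg/mL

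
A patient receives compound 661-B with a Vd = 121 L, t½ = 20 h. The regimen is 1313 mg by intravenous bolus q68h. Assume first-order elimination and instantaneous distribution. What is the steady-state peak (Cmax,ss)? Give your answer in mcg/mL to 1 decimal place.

Over one 68-h interval, 68/20 ≈ 3.4 half-lives elapse, leaving f ≈ 0.0947 of each dose.
At steady state, accumulation factor R = 1/(1 − e^(−kτ)) ≈ 1.1046.
Single-dose peak C₀ = D/Vd = 1313/121 ≈ 10.851 mcg/mL.
Cmax,ss = C₀/(1 − f) ≈ 10.851/0.9053 ≈ 11.986 mcg/mL.

12.0 mcg/mL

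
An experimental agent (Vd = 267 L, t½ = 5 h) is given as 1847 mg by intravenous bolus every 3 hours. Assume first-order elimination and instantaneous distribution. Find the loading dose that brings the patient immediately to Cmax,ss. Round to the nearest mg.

f = (1/2)^(3/5) ≈ 0.659754; accumulation ratio R = 1/(1−f) ≈ 2.93905.
Loading dose to hit Cmax,ss on first dose: D_load = D_maint·R ≈ 1847 × 2.93905 ≈ 5428.43 mg.

5428 mg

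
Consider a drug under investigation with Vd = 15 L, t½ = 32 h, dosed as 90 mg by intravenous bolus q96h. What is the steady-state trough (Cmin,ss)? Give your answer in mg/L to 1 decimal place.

0.9 mg/L

τ = 96 h = 3 half-lives, so f = (1/2)^3 = 0.125.
Accumulation ratio R = 1/(1 − f) = 1/0.875 = 8/7.
Single-dose peak C₀ = D/Vd = 90/15 = 6 mg/L.
Steady-state peak Cmax,ss = C₀·R = 6 × 8/7 ≈ 6.857 mg/L.
Steady-state trough Cmin,ss = Cmax,ss·f ≈ 6.857 × 0.125 ≈ 0.857 mg/L.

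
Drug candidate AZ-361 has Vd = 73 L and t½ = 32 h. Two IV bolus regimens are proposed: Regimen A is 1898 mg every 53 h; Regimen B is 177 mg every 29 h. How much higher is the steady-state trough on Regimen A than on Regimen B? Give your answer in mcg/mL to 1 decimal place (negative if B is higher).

9.3 mcg/mL

Regimen A: f = (1/2)^(53/32) ≈ 0.3173; Cmin,ss = (1898/73)·f/(1−f) ≈ 12.084 mcg/mL.
Regimen B: f = (1/2)^(29/32) ≈ 0.5336; Cmin,ss = (177/73)·f/(1−f) ≈ 2.774 mcg/mL.
Difference ≈ 12.084 − 2.774 ≈ 9.310 mcg/mL.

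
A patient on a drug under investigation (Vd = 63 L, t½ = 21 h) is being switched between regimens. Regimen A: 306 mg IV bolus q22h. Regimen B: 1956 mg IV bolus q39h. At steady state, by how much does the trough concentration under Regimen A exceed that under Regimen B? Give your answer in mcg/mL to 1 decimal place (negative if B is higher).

Regimen A: f = (1/2)^(22/21) ≈ 0.4838; Cmin,ss = (306/63)·f/(1−f) ≈ 4.552 mcg/mL.
Regimen B: f = (1/2)^(39/21) ≈ 0.2760; Cmin,ss = (1956/63)·f/(1−f) ≈ 11.836 mcg/mL.
Difference ≈ 4.552 − 11.836 ≈ -7.284 mcg/mL.

-7.3 mcg/mL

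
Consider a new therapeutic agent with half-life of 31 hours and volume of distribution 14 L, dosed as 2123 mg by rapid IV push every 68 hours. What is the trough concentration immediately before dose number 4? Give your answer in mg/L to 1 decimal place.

f = (1/2)^(τ/t½) = (1/2)^(68/31) ≈ 0.2186.
C₀ = D/Vd = 2123/14 ≈ 151.643 mg/L.
Before the 4th dose, 3 doses have been given. Superposition: Cmin = C₀·(f + f² + … + f^3).
≈ 151.643 × (0.2186 + 0.0478 + 0.0104) ≈ 151.643 × 0.2768 ≈ 41.975 mg/L.

42.0 mg/L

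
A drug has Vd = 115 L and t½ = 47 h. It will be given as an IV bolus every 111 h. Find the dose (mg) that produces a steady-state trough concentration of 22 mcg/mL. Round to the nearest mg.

10474 mg

τ/t½ = 111/47 ≈ 2.3617, so f = (1/2)^(111/47) ≈ 0.194561.
Cmin,ss = (D/Vd)·f/(1−f), so D = Cmin,ss·Vd·(1−f)/f.
D = 22 × 115 × (1−f)/f ≈ 22 × 115 × 4.13978 ≈ 10473.64 mg.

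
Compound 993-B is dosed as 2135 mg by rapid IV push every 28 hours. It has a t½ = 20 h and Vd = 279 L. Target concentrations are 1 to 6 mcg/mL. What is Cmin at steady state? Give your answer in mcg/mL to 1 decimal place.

τ/t½ = 28/20 ≈ 1.4, so fraction remaining f = (1/2)^(28/20) ≈ 0.3789.
Single-dose peak C₀ = D/Vd = 2135/279 ≈ 7.652 mcg/mL.
Steady-state trough Cmin,ss = C₀·f/(1−f) ≈ 7.652 × 0.3789/0.6211 ≈ 4.668 mcg/mL.
Trough 4.7 mcg/mL vs MEC 1 mcg/mL: adequate.

4.7 mcg/mL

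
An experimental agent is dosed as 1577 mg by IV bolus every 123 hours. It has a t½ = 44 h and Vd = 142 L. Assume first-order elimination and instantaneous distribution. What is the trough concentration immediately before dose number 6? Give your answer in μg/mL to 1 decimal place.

f = (1/2)^(τ/t½) = (1/2)^(123/44) ≈ 0.1440.
C₀ = D/Vd = 1577/142 ≈ 11.106 μg/mL.
Before the 6th dose, 5 doses have been given. Superposition: Cmin = C₀·(f + f² + … + f^5).
≈ 11.106 × (0.1440 + 0.0207 + 0.0030 + 0.0004 + 0.0001) ≈ 11.106 × 0.1682 ≈ 1.868 μg/mL.

1.9 μg/mL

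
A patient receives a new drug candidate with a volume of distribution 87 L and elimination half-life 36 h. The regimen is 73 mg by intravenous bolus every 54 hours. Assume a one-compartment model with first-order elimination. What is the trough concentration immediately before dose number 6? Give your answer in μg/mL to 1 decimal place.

0.5 μg/mL

f = (1/2)^(τ/t½) = (1/2)^(54/36) ≈ 0.3536.
C₀ = D/Vd = 73/87 ≈ 0.839 μg/mL.
Before the 6th dose, 5 doses have been given. Superposition: Cmin = C₀·(f + f² + … + f^5).
≈ 0.839 × (0.3536 + 0.1250 + 0.0442 + 0.0156 + 0.0055) ≈ 0.839 × 0.5439 ≈ 0.456 μg/mL.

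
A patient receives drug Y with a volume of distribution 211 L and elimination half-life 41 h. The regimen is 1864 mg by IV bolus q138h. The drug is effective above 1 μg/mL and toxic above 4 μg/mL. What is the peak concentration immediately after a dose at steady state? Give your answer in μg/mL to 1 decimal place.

9.8 μg/mL

k = ln2/t½ = ln2/41 ≈ 0.016906 h⁻¹; fraction remaining f = e^(−kτ) = e^(−0.016906×138) ≈ 0.0970.
At steady state, accumulation factor R = 1/(1 − e^(−kτ)) ≈ 1.1074.
Single-dose peak C₀ = D/Vd = 1864/211 ≈ 8.834 μg/mL.
Cmax,ss = C₀/(1 − f) ≈ 8.834/0.9030 ≈ 9.783 μg/mL.
Peak 9.8 μg/mL vs MTC 4 μg/mL: exceeds toxic threshold.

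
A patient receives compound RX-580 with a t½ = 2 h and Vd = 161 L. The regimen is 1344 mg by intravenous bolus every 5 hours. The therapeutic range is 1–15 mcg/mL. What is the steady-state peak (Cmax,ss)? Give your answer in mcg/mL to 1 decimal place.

10.1 mcg/mL

τ/t½ = 5/2 ≈ 2.5, so fraction remaining f = (1/2)^(5/2) ≈ 0.1768.
Accumulation ratio R = 1/(1 − f) ≈ 1/0.8232 ≈ 1.2148.
Each bolus raises the concentration by D/Vd = 1344/161 ≈ 8.348 mcg/mL.
Steady-state peak Cmax,ss = C₀·R ≈ 8.348 × 1.2148 ≈ 10.141 mcg/mL.
Peak 10.1 mcg/mL vs MTC 15 mcg/mL: below toxic threshold.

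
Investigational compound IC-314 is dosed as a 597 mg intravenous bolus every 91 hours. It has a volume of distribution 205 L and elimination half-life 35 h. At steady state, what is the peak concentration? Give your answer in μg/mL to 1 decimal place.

k = ln2/t½ = ln2/35 ≈ 0.019804 h⁻¹; fraction remaining f = e^(−kτ) = e^(−0.019804×91) ≈ 0.1649.
At steady state, accumulation factor R = 1/(1 − e^(−kτ)) ≈ 1.1975.
Single-dose peak C₀ = D/Vd = 597/205 ≈ 2.912 μg/mL.
Steady-state peak Cmax,ss = C₀·R ≈ 2.912 × 1.1975 ≈ 3.487 μg/mL.

3.5 μg/mL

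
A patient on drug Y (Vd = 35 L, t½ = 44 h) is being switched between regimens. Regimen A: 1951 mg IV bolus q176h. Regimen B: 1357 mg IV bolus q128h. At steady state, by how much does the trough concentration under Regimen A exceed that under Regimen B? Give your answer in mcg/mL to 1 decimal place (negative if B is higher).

-2.2 mcg/mL

Regimen A: f = (1/2)^(176/44) ≈ 0.0625; Cmin,ss = (1951/35)·f/(1−f) ≈ 3.716 mcg/mL.
Regimen B: f = (1/2)^(128/44) ≈ 0.1331; Cmin,ss = (1357/35)·f/(1−f) ≈ 5.953 mcg/mL.
Difference ≈ 3.716 − 5.953 ≈ -2.237 mcg/mL.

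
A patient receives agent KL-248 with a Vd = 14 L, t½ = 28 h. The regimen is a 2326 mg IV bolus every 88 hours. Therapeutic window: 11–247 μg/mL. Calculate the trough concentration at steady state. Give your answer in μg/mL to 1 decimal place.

τ/t½ = 88/28 ≈ 3.1429, so fraction remaining f = (1/2)^(88/28) ≈ 0.1132.
Accumulation ratio R = 1/(1 − f) ≈ 1/0.8868 ≈ 1.1276.
Single-dose peak C₀ = D/Vd = 2326/14 ≈ 166.143 μg/mL.
Steady-state peak Cmax,ss = C₀·R ≈ 166.143 × 1.1276 ≈ 187.343 μg/mL.
Steady-state trough Cmin,ss = Cmax,ss·f ≈ 187.343 × 0.1132 ≈ 21.207 μg/mL.
Trough 21.2 μg/mL vs MEC 11 μg/mL: adequate.

21.2 μg/mL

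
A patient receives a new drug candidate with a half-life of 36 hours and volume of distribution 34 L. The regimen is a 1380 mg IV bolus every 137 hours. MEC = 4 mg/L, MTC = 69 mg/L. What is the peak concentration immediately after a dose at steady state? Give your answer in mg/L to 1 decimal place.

43.7 mg/L

k = ln2/t½ = ln2/36 ≈ 0.019254 h⁻¹; fraction remaining f = e^(−kτ) = e^(−0.019254×137) ≈ 0.0715.
At steady state, accumulation factor R = 1/(1 − e^(−kτ)) ≈ 1.0770.
Single-dose peak C₀ = D/Vd = 1380/34 ≈ 40.588 mg/L.
Steady-state peak Cmax,ss = C₀·R ≈ 40.588 × 1.0770 ≈ 43.713 mg/L.
Peak 43.7 mg/L vs MTC 69 mg/L: below toxic threshold.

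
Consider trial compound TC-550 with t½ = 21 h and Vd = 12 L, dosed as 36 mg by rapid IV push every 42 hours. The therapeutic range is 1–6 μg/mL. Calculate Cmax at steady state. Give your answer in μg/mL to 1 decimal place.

4.0 μg/mL

τ = 42 h = 2 half-lives, so f = (1/2)^2 = 0.25.
At steady state, R = 1/(1 − 0.25) = 4/3.
Single-dose peak C₀ = D/Vd = 36/12 = 3 μg/mL.
Steady-state peak Cmax,ss = C₀·R = 3 × 4/3 ≈ 4.000 μg/mL.
Peak 4.0 μg/mL vs MTC 6 μg/mL: below toxic threshold.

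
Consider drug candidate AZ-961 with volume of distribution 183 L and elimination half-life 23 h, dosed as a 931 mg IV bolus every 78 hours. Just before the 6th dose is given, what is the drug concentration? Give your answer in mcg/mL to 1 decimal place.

0.5 mcg/mL

f = (1/2)^(τ/t½) = (1/2)^(78/23) ≈ 0.0953.
C₀ = D/Vd = 931/183 ≈ 5.087 mcg/mL.
Before the 6th dose, 5 doses have been given. Superposition: Cmin = C₀·(f + f² + … + f^5).
≈ 5.087 × (0.0953 + 0.0091 + 0.0009 + 0.0001 + 0.0000) ≈ 5.087 × 0.1054 ≈ 0.536 mcg/mL.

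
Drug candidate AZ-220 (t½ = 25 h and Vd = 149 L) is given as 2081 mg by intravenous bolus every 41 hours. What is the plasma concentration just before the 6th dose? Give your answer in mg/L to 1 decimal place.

f = (1/2)^(τ/t½) = (1/2)^(41/25) ≈ 0.3209.
C₀ = D/Vd = 2081/149 ≈ 13.966 mg/L.
Before the 6th dose, 5 doses have been given. Superposition: Cmin = C₀·(f + f² + … + f^5).
≈ 13.966 × (0.3209 + 0.1030 + 0.0330 + 0.0106 + 0.0034) ≈ 13.966 × 0.4709 ≈ 6.577 mg/L.

6.6 mg/L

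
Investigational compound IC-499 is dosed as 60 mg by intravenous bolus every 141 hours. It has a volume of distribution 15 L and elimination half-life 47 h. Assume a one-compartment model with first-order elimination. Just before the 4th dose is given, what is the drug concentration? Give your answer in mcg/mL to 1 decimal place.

f = (1/2)^(τ/t½) = (1/2)^(141/47) ≈ 0.1250.
C₀ = D/Vd = 60/15 ≈ 4.000 mcg/mL.
Before the 4th dose, 3 doses have been given. Superposition: Cmin = C₀·(f + f² + … + f^3).
≈ 4.000 × (0.1250 + 0.0156 + 0.0020) ≈ 4.000 × 0.1426 ≈ 0.570 mcg/mL.

0.6 mcg/mL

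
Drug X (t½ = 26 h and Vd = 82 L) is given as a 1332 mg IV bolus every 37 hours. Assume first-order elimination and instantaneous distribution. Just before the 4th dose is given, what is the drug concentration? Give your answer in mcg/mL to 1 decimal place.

9.2 mcg/mL

f = (1/2)^(τ/t½) = (1/2)^(37/26) ≈ 0.3729.
C₀ = D/Vd = 1332/82 ≈ 16.244 mcg/mL.
Before the 4th dose, 3 doses have been given. Superposition: Cmin = C₀·(f + f² + … + f^3).
≈ 16.244 × (0.3729 + 0.1391 + 0.0519) ≈ 16.244 × 0.5639 ≈ 9.160 mcg/mL.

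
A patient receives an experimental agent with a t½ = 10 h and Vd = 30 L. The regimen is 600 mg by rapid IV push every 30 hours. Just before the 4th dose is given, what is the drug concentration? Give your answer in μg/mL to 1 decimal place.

2.9 μg/mL

f = (1/2)^(τ/t½) = (1/2)^(30/10) ≈ 0.1250.
C₀ = D/Vd = 600/30 ≈ 20.000 μg/mL.
Before the 4th dose, 3 doses have been given. Superposition: Cmin = C₀·(f + f² + … + f^3).
≈ 20.000 × (0.1250 + 0.0156 + 0.0020) ≈ 20.000 × 0.1426 ≈ 2.852 μg/mL.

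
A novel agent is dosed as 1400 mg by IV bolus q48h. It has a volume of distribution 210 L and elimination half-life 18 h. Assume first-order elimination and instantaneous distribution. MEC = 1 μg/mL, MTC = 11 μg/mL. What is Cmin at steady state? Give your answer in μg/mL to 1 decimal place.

τ/t½ = 48/18 ≈ 2.6667, so fraction remaining f = (1/2)^(48/18) ≈ 0.1575.
Single-dose peak C₀ = D/Vd = 1400/210 ≈ 6.667 μg/mL.
Steady-state trough Cmin,ss = C₀·f/(1−f) ≈ 6.667 × 0.1575/0.8425 ≈ 1.246 μg/mL.
Trough 1.2 μg/mL vs MEC 1 μg/mL: adequate.

1.2 μg/mL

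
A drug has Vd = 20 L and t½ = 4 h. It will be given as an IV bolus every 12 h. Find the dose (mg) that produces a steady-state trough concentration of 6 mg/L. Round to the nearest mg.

840 mg

τ/t½ = 12/4 ≈ 3, so f = (1/2)^(12/4) ≈ 0.125000.
Cmin,ss = (D/Vd)·f/(1−f), so D = Cmin,ss·Vd·(1−f)/f.
D = 6 × 20 × (1−f)/f ≈ 6 × 20 × 7.00000 ≈ 840.00 mg.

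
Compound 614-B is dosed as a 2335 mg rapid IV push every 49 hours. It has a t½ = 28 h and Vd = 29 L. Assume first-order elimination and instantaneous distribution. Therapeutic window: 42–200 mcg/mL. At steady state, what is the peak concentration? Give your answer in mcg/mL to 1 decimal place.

k = ln2/t½ = ln2/28 ≈ 0.024755 h⁻¹; fraction remaining f = e^(−kτ) = e^(−0.024755×49) ≈ 0.2973.
At steady state, accumulation factor R = 1/(1 − e^(−kτ)) ≈ 1.4231.
Single-dose peak C₀ = D/Vd = 2335/29 ≈ 80.517 mcg/mL.
Steady-state peak Cmax,ss = C₀·R ≈ 80.517 × 1.4231 ≈ 114.584 mcg/mL.
Peak 114.6 mcg/mL vs MTC 200 mcg/mL: below toxic threshold.

114.6 mcg/mL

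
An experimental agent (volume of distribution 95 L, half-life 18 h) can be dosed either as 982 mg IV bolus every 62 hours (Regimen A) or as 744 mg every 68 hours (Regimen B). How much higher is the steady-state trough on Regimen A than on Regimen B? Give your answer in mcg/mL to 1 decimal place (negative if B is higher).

0.4 mcg/mL

Regimen A: f = (1/2)^(62/18) ≈ 0.0919; Cmin,ss = (982/95)·f/(1−f) ≈ 1.046 mcg/mL.
Regimen B: f = (1/2)^(68/18) ≈ 0.0729; Cmin,ss = (744/95)·f/(1−f) ≈ 0.616 mcg/mL.
Difference ≈ 1.046 − 0.616 ≈ 0.430 mcg/mL.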